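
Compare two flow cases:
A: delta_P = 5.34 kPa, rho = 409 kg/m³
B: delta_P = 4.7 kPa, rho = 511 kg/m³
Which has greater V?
V(A) = 5.11 m/s, V(B) = 4.289 m/s. Answer: A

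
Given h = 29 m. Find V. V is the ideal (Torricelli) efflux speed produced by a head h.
Formula: V = \sqrt{2 g h}
V = √(2·9.81·29) = 23.85 m/s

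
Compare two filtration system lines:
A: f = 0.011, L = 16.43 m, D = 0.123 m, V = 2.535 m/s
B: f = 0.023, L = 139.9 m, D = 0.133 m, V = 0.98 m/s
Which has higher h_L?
h_L(A) = 0.4813 m, h_L(B) = 1.184 m. Answer: B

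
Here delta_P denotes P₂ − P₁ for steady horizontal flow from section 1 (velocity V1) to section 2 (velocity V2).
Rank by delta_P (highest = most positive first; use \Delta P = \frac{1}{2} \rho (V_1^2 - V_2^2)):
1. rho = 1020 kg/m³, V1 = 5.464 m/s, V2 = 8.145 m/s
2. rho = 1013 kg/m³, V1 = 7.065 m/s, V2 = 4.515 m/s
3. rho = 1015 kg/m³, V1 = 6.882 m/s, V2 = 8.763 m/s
Case 1: delta_P = -18.61 kPa
Case 2: delta_P = 14.96 kPa
Case 3: delta_P = -14.93 kPa
Ranking (highest first): 2, 3, 1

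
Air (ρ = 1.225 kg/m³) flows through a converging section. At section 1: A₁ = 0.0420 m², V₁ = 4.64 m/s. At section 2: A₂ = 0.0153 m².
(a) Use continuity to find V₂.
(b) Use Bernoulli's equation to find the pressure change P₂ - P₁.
(a) Continuity: A₁V₁=A₂V₂ -> V₂=A₁V₁/A₂=0.0420*4.64/0.0153=12.74 m/s
(b) Bernoulli: P₂-P₁=0.5*rho*(V₁^2-V₂^2)/1000=0.5*1.225*(4.64^2-12.74^2)/1000=-0.08623 kPa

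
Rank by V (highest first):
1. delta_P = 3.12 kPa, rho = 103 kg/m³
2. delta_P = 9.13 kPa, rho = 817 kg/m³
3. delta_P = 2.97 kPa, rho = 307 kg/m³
Case 1: V = 7.783 m/s
Case 2: V = 4.728 m/s
Case 3: V = 4.399 m/s
Ranking (highest first): 1, 2, 3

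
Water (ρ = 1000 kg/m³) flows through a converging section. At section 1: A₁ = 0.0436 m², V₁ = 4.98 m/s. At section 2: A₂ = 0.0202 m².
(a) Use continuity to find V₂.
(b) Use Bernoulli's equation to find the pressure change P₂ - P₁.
(a) Continuity: A₁V₁=A₂V₂ -> V₂=A₁V₁/A₂=0.0436*4.98/0.0202=10.75 m/s
(b) Bernoulli: P₂-P₁=0.5*rho*(V₁^2-V₂^2)/1000=0.5*1000*(4.98^2-10.75^2)/1000=-45.38 kPa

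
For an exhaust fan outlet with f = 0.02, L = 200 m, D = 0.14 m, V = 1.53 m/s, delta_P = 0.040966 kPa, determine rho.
Formula: \Delta P = f \frac{L}{D} \frac{\rho V^2}{2}
Substituting knowns: 0.040966 = 0.02·(200/0.14)·0.5·rho·1.53²/1000
Solving for rho: rho = (0.040966·1000)/(0.02·(200/0.14)·0.5·1.53²) = 1.225 kg/m³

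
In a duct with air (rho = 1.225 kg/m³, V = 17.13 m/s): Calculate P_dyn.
Formula: P_{dyn} = \frac{1}{2} \rho V^2
P_dyn = 0.5·1.225·17.13²/1000 = 0.1797 kPa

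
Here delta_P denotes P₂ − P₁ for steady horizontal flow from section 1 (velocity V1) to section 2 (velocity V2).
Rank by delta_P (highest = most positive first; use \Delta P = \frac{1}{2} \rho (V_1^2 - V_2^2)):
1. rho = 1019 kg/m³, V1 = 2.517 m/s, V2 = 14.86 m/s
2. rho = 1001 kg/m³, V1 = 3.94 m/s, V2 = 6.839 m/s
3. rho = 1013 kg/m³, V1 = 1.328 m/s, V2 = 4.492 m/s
Case 1: delta_P = -109.3 kPa
Case 2: delta_P = -15.64 kPa
Case 3: delta_P = -9.327 kPa
Ranking (highest first): 3, 2, 1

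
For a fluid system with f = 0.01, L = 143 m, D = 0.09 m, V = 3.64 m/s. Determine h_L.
Formula: h_L = f \frac{L}{D} \frac{V^2}{2g}
h_L = 0.01·(143/0.09)·3.64²/(2·9.81) = 10.73 m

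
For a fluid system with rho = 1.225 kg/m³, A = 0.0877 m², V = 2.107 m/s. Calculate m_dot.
Formula: \dot{m} = \rho A V
m_dot = 1.225·0.0877·2.107 = 0.2264 kg/s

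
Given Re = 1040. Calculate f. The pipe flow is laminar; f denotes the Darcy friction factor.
Formula: f = \frac{64}{Re}
f = 64/1040 = 0.06154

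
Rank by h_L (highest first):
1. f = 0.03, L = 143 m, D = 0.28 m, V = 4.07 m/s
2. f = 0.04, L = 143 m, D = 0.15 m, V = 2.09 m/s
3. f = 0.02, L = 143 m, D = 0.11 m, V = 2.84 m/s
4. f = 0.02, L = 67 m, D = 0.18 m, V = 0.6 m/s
Case 1: h_L = 12.94 m
Case 2: h_L = 8.49 m
Case 3: h_L = 10.69 m
Case 4: h_L = 0.1366 m
Ranking (highest first): 1, 3, 2, 4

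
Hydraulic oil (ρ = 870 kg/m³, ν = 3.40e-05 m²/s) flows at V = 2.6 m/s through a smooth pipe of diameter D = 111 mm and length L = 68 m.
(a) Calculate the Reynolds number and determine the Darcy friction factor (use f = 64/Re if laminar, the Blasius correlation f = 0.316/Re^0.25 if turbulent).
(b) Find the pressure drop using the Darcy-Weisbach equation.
(a) Re = V·D/ν = 2.6·0.111/3.40e-05 = 8488.2 → turbulent (Re > 4000); f = 0.316/Re^0.25 = 0.316/8488.2^0.25 = 0.032922
(b) Darcy-Weisbach: ΔP = f·(L/D)·½ρV²/1000 = 0.032922·(68/0.111)·½·870·2.6²/1000 = 59.31 kPa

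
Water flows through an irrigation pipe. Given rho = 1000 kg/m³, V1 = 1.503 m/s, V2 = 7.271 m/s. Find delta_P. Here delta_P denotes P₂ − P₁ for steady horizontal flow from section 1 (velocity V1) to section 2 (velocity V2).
Formula: \Delta P = \frac{1}{2} \rho (V_1^2 - V_2^2)
delta_P = 0.5·1000·(1.503² − 7.271²)/1000 = -25.3 kPa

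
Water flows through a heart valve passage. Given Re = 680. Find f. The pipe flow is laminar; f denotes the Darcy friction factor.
Formula: f = \frac{64}{Re}
f = 64/680 = 0.09412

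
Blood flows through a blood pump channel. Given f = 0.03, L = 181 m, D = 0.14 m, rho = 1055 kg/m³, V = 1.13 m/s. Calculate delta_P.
Formula: \Delta P = f \frac{L}{D} \frac{\rho V^2}{2}
delta_P = 0.03·(181/0.14)·0.5·1055·1.13²/1000 = 26.12 kPa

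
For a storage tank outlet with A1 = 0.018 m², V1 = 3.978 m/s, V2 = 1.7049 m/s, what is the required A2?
Formula: V_2 = \frac{A_1 V_1}{A_2}
Substituting knowns: 1.7049 = 0.018·3.978/A2
Solving for A2: A2 = 0.018·3.978/1.7049 = 0.042 m²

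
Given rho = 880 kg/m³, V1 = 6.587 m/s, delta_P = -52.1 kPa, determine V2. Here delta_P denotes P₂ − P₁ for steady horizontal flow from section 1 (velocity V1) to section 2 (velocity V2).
Formula: \Delta P = \frac{1}{2} \rho (V_1^2 - V_2^2)
Substituting knowns: -52.1 = 0.5·880·(6.587² − V2²)/1000
Solving for V2: V2 = √(6.587² − 2·(-52.1·1000)/880) = 12.72 m/s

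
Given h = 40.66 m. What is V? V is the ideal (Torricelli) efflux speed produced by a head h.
Formula: V = \sqrt{2 g h}
V = √(2·9.81·40.66) = 28.24 m/s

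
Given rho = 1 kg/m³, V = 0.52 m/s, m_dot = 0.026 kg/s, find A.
Formula: \dot{m} = \rho A V
Substituting knowns: 0.026 = 1·A·0.52
Solving for A: A = 0.026/(1·0.52) = 0.05 m²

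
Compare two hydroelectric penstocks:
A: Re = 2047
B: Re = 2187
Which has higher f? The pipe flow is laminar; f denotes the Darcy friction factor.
f(A) = 0.03127, f(B) = 0.02926. Answer: A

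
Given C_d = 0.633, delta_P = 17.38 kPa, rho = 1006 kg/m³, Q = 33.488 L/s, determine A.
Formula: Q = C_d A \sqrt{\frac{2 \Delta P}{\rho}}
Substituting knowns: 33.488 = 0.633·A·√(2·(17.38·1000)/1006)·1000
Solving for A: A = (33.488/1000)/(0.633·√(2·(17.38·1000)/1006)) = 0.009 m²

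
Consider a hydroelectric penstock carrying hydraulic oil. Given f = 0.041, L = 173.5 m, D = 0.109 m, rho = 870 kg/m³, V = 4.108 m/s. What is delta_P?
Formula: \Delta P = f \frac{L}{D} \frac{\rho V^2}{2}
delta_P = 0.041·(173.5/0.109)·0.5·870·4.108²/1000 = 479.1 kPa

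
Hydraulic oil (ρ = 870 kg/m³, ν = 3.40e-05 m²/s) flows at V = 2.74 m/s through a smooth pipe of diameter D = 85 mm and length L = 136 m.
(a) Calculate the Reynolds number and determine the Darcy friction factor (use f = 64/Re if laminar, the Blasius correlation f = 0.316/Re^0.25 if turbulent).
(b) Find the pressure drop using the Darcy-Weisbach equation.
(a) Re = V·D/ν = 2.74·0.085/3.40e-05 = 6850 → turbulent (Re > 4000); f = 0.316/Re^0.25 = 0.316/6850^0.25 = 0.034735
(b) Darcy-Weisbach: ΔP = f·(L/D)·½ρV²/1000 = 0.034735·(136/0.085)·½·870·2.74²/1000 = 181.5 kPa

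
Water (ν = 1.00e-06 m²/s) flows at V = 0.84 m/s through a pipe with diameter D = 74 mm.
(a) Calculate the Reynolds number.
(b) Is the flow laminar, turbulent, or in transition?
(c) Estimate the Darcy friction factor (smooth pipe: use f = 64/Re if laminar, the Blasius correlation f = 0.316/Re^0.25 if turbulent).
(a) Re = V·D/ν = 0.84·0.074/1.00e-06 = 62160
(b) Flow regime: turbulent (Re > 4000)
(c) Friction factor: f = 0.316/Re^0.25 = 0.316/62160^0.25 = 0.02001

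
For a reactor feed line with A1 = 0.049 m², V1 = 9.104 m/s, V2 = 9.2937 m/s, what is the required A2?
Formula: V_2 = \frac{A_1 V_1}{A_2}
Substituting knowns: 9.2937 = 0.049·9.104/A2
Solving for A2: A2 = 0.049·9.104/9.2937 = 0.048 m²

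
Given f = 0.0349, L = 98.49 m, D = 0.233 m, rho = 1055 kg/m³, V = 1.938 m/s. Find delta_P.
Formula: \Delta P = f \frac{L}{D} \frac{\rho V^2}{2}
delta_P = 0.0349·(98.49/0.233)·0.5·1055·1.938²/1000 = 29.23 kPa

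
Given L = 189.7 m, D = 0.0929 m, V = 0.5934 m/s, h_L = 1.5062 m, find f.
Formula: h_L = f \frac{L}{D} \frac{V^2}{2g}
Substituting knowns: 1.5062 = f·(189.7/0.0929)·0.5934²/(2·9.81)
Solving for f: f = 1.5062·2·9.81/((189.7/0.0929)·0.5934²) = 0.0411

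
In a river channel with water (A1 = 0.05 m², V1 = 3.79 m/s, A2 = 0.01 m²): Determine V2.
Formula: V_2 = \frac{A_1 V_1}{A_2}
V2 = 0.05·3.79/0.01 = 18.95 m/s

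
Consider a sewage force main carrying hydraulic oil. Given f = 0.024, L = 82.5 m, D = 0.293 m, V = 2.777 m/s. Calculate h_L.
Formula: h_L = f \frac{L}{D} \frac{V^2}{2g}
h_L = 0.024·(82.5/0.293)·2.777²/(2·9.81) = 2.656 m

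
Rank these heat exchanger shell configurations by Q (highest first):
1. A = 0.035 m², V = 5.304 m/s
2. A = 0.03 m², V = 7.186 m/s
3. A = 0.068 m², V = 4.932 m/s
Case 1: Q = 185.6 L/s
Case 2: Q = 215.6 L/s
Case 3: Q = 335.4 L/s
Ranking (highest first): 3, 2, 1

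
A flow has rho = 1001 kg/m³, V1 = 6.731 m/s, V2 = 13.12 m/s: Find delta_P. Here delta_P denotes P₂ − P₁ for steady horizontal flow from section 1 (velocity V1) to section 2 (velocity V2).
Formula: \Delta P = \frac{1}{2} \rho (V_1^2 - V_2^2)
delta_P = 0.5·1001·(6.731² − 13.12²)/1000 = -63.48 kPa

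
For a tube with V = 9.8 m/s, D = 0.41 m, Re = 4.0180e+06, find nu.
Formula: Re = \frac{V D}{\nu}
Substituting knowns: 4.0180e+06 = 9.8·0.41/nu
Solving for nu: nu = 9.8·0.41/4.0180e+06 = 1.000e-06 m²/s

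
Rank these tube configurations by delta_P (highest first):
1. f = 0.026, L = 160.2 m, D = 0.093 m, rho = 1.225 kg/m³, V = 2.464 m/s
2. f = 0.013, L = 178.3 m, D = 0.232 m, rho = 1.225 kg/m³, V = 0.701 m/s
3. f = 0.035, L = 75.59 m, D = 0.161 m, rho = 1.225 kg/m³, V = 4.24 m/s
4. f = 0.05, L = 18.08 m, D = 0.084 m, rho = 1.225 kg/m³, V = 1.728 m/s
Case 1: delta_P = 0.1665 kPa
Case 2: delta_P = 0.003007 kPa
Case 3: delta_P = 0.1809 kPa
Case 4: delta_P = 0.01968 kPa
Ranking (highest first): 3, 1, 4, 2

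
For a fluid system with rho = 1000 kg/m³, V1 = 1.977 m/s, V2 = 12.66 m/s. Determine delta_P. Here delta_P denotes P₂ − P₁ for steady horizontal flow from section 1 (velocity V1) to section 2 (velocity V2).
Formula: \Delta P = \frac{1}{2} \rho (V_1^2 - V_2^2)
delta_P = 0.5·1000·(1.977² − 12.66²)/1000 = -78.18 kPa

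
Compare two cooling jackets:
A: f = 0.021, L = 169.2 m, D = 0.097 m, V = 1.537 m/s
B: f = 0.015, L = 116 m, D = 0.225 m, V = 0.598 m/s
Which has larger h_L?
h_L(A) = 4.411 m, h_L(B) = 0.141 m. Answer: A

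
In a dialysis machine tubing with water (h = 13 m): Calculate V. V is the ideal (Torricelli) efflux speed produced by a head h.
Formula: V = \sqrt{2 g h}
V = √(2·9.81·13) = 15.97 m/s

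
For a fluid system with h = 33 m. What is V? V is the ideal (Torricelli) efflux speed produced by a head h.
Formula: V = \sqrt{2 g h}
V = √(2·9.81·33) = 25.45 m/s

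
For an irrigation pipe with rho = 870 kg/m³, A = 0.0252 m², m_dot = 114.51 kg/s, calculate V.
Formula: \dot{m} = \rho A V
Substituting knowns: 114.51 = 870·0.0252·V
Solving for V: V = 114.51/(870·0.0252) = 5.223 m/s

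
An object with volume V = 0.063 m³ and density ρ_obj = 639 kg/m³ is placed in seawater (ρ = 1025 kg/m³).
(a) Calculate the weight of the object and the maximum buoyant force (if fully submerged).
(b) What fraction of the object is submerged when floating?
(a) W=rho_obj*g*V=639*9.81*0.063=394.9 N; F_B(max)=rho*g*V=1025*9.81*0.063=633.5 N
(b) Floating fraction=rho_obj/rho=639/1025=0.623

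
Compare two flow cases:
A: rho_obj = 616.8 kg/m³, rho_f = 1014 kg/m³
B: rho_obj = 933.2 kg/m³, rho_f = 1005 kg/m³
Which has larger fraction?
fraction(A) = 0.6083, fraction(B) = 0.9286. Answer: B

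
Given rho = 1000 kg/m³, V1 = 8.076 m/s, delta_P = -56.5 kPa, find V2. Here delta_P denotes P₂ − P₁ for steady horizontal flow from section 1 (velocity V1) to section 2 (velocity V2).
Formula: \Delta P = \frac{1}{2} \rho (V_1^2 - V_2^2)
Substituting knowns: -56.5 = 0.5·1000·(8.076² − V2²)/1000
Solving for V2: V2 = √(8.076² − 2·(-56.5·1000)/1000) = 13.35 m/s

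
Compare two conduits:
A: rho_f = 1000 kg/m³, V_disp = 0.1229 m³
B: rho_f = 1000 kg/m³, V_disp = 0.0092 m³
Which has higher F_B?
F_B(A) = 1206 N, F_B(B) = 90.25 N. Answer: A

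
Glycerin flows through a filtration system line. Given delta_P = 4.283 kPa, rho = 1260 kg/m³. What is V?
Formula: V = \sqrt{\frac{2 \Delta P}{\rho}}
V = √(2·(4.283·1000)/1260) = 2.607 m/s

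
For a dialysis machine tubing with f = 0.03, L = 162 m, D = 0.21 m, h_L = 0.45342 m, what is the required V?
Formula: h_L = f \frac{L}{D} \frac{V^2}{2g}
Substituting knowns: 0.45342 = 0.03·(162/0.21)·V²/(2·9.81)
Solving for V: V = √(0.45342·2·9.81/(0.03·(162/0.21))) = 0.62 m/s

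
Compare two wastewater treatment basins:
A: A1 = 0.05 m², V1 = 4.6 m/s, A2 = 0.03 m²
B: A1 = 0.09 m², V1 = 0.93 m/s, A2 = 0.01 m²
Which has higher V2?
V2(A) = 7.667 m/s, V2(B) = 8.37 m/s. Answer: B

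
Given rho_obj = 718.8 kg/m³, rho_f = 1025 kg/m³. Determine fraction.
Formula: f_{sub} = \frac{\rho_{obj}}{\rho_f}
fraction = 718.8/1025 = 0.7013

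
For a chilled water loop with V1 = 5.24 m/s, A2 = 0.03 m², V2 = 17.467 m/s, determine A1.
Formula: V_2 = \frac{A_1 V_1}{A_2}
Substituting knowns: 17.467 = A1·5.24/0.03
Solving for A1: A1 = 17.467·0.03/5.24 = 0.1 m²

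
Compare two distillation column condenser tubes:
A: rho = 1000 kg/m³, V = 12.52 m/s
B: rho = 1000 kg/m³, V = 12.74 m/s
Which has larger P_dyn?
P_dyn(A) = 78.38 kPa, P_dyn(B) = 81.15 kPa. Answer: B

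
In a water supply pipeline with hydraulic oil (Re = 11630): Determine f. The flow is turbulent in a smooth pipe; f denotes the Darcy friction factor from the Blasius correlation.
Formula: f = \frac{0.316}{Re^{0.25}}
f = 0.316/11630^0.25 = 0.03043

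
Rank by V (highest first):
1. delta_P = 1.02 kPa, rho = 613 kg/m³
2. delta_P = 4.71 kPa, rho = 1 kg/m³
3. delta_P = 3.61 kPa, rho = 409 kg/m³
Case 1: V = 1.824 m/s
Case 2: V = 97.06 m/s
Case 3: V = 4.202 m/s
Ranking (highest first): 2, 3, 1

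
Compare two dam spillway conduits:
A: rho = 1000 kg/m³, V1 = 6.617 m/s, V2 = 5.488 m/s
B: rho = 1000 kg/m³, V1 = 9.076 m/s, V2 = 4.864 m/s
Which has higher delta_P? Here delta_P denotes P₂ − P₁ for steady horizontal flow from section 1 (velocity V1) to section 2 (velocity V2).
delta_P(A) = 6.833 kPa, delta_P(B) = 29.36 kPa. Answer: B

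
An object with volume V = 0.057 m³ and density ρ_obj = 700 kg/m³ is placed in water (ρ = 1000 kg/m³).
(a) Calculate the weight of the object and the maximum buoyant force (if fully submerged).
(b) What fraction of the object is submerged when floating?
(a) W=rho_obj*g*V=700*9.81*0.057=391.4 N; F_B(max)=rho*g*V=1000*9.81*0.057=559.2 N
(b) Floating fraction=rho_obj/rho=700/1000=0.700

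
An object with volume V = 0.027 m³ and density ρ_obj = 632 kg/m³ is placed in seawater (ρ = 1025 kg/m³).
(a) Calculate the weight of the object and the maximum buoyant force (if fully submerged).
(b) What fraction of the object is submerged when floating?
(a) W=rho_obj*g*V=632*9.81*0.027=167.4 N; F_B(max)=rho*g*V=1025*9.81*0.027=271.5 N
(b) Floating fraction=rho_obj/rho=632/1025=0.617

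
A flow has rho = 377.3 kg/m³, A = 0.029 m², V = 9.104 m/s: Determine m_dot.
Formula: \dot{m} = \rho A V
m_dot = 377.3·0.029·9.104 = 99.61 kg/s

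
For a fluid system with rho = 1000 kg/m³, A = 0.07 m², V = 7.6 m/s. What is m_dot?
Formula: \dot{m} = \rho A V
m_dot = 1000·0.07·7.6 = 532 kg/s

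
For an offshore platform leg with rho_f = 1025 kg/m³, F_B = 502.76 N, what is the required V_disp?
Formula: F_B = \rho_f g V_{disp}
Substituting knowns: 502.76 = 1025·9.81·V_disp
Solving for V_disp: V_disp = 502.76/(1025·9.81) = 0.05 m³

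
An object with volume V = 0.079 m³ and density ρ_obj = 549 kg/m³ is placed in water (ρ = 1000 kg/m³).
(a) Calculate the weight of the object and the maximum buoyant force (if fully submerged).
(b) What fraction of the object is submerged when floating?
(a) W=rho_obj*g*V=549*9.81*0.079=425.5 N; F_B(max)=rho*g*V=1000*9.81*0.079=775.0 N
(b) Floating fraction=rho_obj/rho=549/1000=0.549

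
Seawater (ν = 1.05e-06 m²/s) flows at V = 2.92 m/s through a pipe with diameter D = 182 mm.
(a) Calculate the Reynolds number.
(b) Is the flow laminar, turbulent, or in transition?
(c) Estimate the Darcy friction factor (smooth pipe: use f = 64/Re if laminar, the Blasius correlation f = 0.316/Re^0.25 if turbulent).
(a) Re = V·D/ν = 2.92·0.182/1.05e-06 = 506130
(b) Flow regime: turbulent (Re > 4000)
(c) Friction factor: f = 0.316/Re^0.25 = 0.316/506130^0.25 = 0.01185 (Blasius is strictly valid for Re ≲ 1e5; used here as the smooth-pipe estimate the problem specifies)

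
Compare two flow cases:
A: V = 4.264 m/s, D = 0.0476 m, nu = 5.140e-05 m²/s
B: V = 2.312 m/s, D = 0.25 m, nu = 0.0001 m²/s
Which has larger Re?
Re(A) = 3949, Re(B) = 5780. Answer: B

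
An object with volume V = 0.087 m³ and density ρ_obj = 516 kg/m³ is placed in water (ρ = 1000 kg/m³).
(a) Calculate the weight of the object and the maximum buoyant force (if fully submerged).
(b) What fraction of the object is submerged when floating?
(a) W=rho_obj*g*V=516*9.81*0.087=440.4 N; F_B(max)=rho*g*V=1000*9.81*0.087=853.5 N
(b) Floating fraction=rho_obj/rho=516/1000=0.516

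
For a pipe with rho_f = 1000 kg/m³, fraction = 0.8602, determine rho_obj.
Formula: f_{sub} = \frac{\rho_{obj}}{\rho_f}
Substituting knowns: 0.8602 = rho_obj/1000
Solving for rho_obj: rho_obj = 0.8602·1000 = 860.2 kg/m³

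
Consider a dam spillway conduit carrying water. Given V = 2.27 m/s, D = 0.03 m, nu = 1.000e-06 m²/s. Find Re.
Formula: Re = \frac{V D}{\nu}
Re = 2.27·0.03/1.000e-06 = 68100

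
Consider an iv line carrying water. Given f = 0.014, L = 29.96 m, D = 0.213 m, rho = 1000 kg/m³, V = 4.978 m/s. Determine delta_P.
Formula: \Delta P = f \frac{L}{D} \frac{\rho V^2}{2}
delta_P = 0.014·(29.96/0.213)·0.5·1000·4.978²/1000 = 24.4 kPa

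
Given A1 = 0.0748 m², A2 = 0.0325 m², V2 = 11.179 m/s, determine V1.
Formula: V_2 = \frac{A_1 V_1}{A_2}
Substituting knowns: 11.179 = 0.0748·V1/0.0325
Solving for V1: V1 = 11.179·0.0325/0.0748 = 4.857 m/s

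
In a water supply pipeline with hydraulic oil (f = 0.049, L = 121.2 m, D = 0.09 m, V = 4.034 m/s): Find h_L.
Formula: h_L = f \frac{L}{D} \frac{V^2}{2g}
h_L = 0.049·(121.2/0.09)·4.034²/(2·9.81) = 54.73 m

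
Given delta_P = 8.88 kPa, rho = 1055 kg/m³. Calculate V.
Formula: V = \sqrt{\frac{2 \Delta P}{\rho}}
V = √(2·(8.88·1000)/1055) = 4.103 m/s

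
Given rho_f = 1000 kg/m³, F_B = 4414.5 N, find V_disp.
Formula: F_B = \rho_f g V_{disp}
Substituting knowns: 4414.5 = 1000·9.81·V_disp
Solving for V_disp: V_disp = 4414.5/(1000·9.81) = 0.45 m³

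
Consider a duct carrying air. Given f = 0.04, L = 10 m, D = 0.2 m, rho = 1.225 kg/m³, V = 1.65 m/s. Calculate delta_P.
Formula: \Delta P = f \frac{L}{D} \frac{\rho V^2}{2}
delta_P = 0.04·(10/0.2)·0.5·1.225·1.65²/1000 = 0.003335 kPa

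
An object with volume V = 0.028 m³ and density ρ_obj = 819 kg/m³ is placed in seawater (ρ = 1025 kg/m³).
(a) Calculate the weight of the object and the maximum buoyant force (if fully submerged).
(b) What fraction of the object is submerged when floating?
(a) W=rho_obj*g*V=819*9.81*0.028=225.0 N; F_B(max)=rho*g*V=1025*9.81*0.028=281.5 N
(b) Floating fraction=rho_obj/rho=819/1025=0.799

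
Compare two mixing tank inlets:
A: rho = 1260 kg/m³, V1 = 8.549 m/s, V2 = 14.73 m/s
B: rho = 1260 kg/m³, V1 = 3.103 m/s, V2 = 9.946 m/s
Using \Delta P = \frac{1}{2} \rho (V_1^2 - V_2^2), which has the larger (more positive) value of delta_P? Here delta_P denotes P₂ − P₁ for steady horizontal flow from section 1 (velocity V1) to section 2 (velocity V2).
delta_P(A) = -90.65 kPa, delta_P(B) = -56.26 kPa. Answer: B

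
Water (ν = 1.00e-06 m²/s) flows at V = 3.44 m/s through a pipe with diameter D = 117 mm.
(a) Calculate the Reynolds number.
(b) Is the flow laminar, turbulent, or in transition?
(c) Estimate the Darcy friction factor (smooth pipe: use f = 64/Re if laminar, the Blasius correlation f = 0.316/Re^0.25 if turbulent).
(a) Re = V·D/ν = 3.44·0.117/1.00e-06 = 402480
(b) Flow regime: turbulent (Re > 4000)
(c) Friction factor: f = 0.316/Re^0.25 = 0.316/402480^0.25 = 0.01255 (Blasius is strictly valid for Re ≲ 1e5; used here as the smooth-pipe estimate the problem specifies)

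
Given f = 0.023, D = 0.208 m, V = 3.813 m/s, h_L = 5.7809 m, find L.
Formula: h_L = f \frac{L}{D} \frac{V^2}{2g}
Substituting knowns: 5.7809 = 0.023·(L/0.208)·3.813²/(2·9.81)
Solving for L: L = 5.7809·2·9.81·0.208/(0.023·3.813²) = 70.55 m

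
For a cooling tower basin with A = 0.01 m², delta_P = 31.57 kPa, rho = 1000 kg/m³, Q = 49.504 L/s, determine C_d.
Formula: Q = C_d A \sqrt{\frac{2 \Delta P}{\rho}}
Substituting knowns: 49.504 = C_d·0.01·√(2·(31.57·1000)/1000)·1000
Solving for C_d: C_d = (49.504/1000)/(0.01·√(2·(31.57·1000)/1000)) = 0.623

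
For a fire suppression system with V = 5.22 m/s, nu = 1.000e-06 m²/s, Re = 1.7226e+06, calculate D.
Formula: Re = \frac{V D}{\nu}
Substituting knowns: 1.7226e+06 = 5.22·D/1.000e-06
Solving for D: D = 1.7226e+06·1.000e-06/5.22 = 0.33 m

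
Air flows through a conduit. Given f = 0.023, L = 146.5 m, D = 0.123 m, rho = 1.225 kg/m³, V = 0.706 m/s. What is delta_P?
Formula: \Delta P = f \frac{L}{D} \frac{\rho V^2}{2}
delta_P = 0.023·(146.5/0.123)·0.5·1.225·0.706²/1000 = 0.008363 kPa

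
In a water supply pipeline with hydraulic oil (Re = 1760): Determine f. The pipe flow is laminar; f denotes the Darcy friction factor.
Formula: f = \frac{64}{Re}
f = 64/1760 = 0.03636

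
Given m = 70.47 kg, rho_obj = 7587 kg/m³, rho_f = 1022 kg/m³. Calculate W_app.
Formula: W_{app} = mg\left(1 - \frac{\rho_f}{\rho_{obj}}\right)
W_app = 70.47·9.81·(1 − 1022/7587) = 598.2 N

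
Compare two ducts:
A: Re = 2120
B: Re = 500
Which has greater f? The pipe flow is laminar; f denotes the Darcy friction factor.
f(A) = 0.03019, f(B) = 0.128. Answer: B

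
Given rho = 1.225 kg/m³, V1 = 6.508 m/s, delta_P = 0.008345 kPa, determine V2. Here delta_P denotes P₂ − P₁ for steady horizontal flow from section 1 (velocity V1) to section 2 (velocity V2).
Formula: \Delta P = \frac{1}{2} \rho (V_1^2 - V_2^2)
Substituting knowns: 0.008345 = 0.5·1.225·(6.508² − V2²)/1000
Solving for V2: V2 = √(6.508² − 2·(0.008345·1000)/1.225) = 5.36 m/s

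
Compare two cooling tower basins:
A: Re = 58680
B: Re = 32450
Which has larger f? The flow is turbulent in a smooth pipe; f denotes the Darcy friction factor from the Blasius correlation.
f(A) = 0.0203, f(B) = 0.02354. Answer: B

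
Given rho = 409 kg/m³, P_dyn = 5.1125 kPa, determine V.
Formula: P_{dyn} = \frac{1}{2} \rho V^2
Substituting knowns: 5.1125 = 0.5·409·V²/1000
Solving for V: V = √(2·(5.1125·1000)/409) = 5 m/s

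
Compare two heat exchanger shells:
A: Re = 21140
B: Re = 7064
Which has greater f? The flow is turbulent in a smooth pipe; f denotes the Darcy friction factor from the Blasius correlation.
f(A) = 0.02621, f(B) = 0.03447. Answer: B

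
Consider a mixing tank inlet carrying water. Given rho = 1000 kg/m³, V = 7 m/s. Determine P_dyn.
Formula: P_{dyn} = \frac{1}{2} \rho V^2
P_dyn = 0.5·1000·7²/1000 = 24.5 kPa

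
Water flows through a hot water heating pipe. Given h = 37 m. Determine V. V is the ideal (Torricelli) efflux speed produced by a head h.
Formula: V = \sqrt{2 g h}
V = √(2·9.81·37) = 26.94 m/s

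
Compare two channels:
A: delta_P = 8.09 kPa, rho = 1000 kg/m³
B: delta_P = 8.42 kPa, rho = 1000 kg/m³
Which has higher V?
V(A) = 4.022 m/s, V(B) = 4.104 m/s. Answer: B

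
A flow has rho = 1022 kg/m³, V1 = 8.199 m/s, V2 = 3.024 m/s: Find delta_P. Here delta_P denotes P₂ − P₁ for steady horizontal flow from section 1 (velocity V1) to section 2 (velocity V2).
Formula: \Delta P = \frac{1}{2} \rho (V_1^2 - V_2^2)
delta_P = 0.5·1022·(8.199² − 3.024²)/1000 = 29.68 kPa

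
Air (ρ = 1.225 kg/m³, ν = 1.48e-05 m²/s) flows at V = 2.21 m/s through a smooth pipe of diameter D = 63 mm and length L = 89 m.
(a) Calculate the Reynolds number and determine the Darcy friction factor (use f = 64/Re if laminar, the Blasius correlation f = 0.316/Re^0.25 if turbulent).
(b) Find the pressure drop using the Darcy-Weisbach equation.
(a) Re = V·D/ν = 2.21·0.063/1.48e-05 = 9407.4 → turbulent (Re > 4000); f = 0.316/Re^0.25 = 0.316/9407.4^0.25 = 0.032086
(b) Darcy-Weisbach: ΔP = f·(L/D)·½ρV²/1000 = 0.032086·(89/0.063)·½·1.225·2.21²/1000 = 0.1356 kPa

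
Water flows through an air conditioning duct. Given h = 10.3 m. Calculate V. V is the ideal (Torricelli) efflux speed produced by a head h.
Formula: V = \sqrt{2 g h}
V = √(2·9.81·10.3) = 14.22 m/s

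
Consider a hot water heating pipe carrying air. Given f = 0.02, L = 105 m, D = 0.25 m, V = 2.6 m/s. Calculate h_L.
Formula: h_L = f \frac{L}{D} \frac{V^2}{2g}
h_L = 0.02·(105/0.25)·2.6²/(2·9.81) = 2.894 m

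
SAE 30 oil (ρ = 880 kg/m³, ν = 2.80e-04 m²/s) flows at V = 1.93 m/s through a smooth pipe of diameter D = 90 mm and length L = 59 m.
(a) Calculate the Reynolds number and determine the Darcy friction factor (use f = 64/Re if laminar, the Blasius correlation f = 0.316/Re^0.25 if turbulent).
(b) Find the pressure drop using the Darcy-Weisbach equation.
(a) Re = V·D/ν = 1.93·0.09/2.80e-04 = 620.36 → laminar (Re < 2300); f = 64/Re = 64/620.36 = 0.10317
(b) Darcy-Weisbach: ΔP = f·(L/D)·½ρV²/1000 = 0.10317·(59/0.090)·½·880·1.93²/1000 = 110.8 kPa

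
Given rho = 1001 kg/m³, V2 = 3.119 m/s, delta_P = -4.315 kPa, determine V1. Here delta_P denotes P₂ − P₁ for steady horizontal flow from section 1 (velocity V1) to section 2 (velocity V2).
Formula: \Delta P = \frac{1}{2} \rho (V_1^2 - V_2^2)
Substituting knowns: -4.315 = 0.5·1001·(V1² − 3.119²)/1000
Solving for V1: V1 = √(3.119² + 2·(-4.315·1000)/1001) = 1.052 m/s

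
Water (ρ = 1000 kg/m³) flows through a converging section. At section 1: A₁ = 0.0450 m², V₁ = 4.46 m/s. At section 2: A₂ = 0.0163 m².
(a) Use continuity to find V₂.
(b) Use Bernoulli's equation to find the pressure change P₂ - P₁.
(a) Continuity: A₁V₁=A₂V₂ -> V₂=A₁V₁/A₂=0.0450*4.46/0.0163=12.31 m/s
(b) Bernoulli: P₂-P₁=0.5*rho*(V₁^2-V₂^2)/1000=0.5*1000*(4.46^2-12.31^2)/1000=-65.82 kPa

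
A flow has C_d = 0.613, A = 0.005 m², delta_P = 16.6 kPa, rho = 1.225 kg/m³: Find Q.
Formula: Q = C_d A \sqrt{\frac{2 \Delta P}{\rho}}
Q = 0.613·0.005·√(2·(16.6·1000)/1.225)·1000 = 504.6 L/s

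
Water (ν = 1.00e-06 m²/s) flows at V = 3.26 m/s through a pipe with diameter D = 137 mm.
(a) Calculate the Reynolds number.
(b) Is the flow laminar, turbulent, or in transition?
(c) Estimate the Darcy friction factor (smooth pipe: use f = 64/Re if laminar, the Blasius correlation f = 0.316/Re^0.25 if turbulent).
(a) Re = V·D/ν = 3.26·0.137/1.00e-06 = 446620
(b) Flow regime: turbulent (Re > 4000)
(c) Friction factor: f = 0.316/Re^0.25 = 0.316/446620^0.25 = 0.01222 (Blasius is strictly valid for Re ≲ 1e5; used here as the smooth-pipe estimate the problem specifies)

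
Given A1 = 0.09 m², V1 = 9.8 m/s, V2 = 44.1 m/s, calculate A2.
Formula: V_2 = \frac{A_1 V_1}{A_2}
Substituting knowns: 44.1 = 0.09·9.8/A2
Solving for A2: A2 = 0.09·9.8/44.1 = 0.02 m²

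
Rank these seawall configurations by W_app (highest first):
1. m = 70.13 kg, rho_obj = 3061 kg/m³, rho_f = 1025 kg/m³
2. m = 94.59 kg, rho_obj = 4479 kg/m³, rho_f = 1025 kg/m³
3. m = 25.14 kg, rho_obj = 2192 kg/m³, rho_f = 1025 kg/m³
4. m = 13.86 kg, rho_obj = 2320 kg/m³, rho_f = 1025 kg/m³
Case 1: W_app = 457.6 N
Case 2: W_app = 715.6 N
Case 3: W_app = 131.3 N
Case 4: W_app = 75.9 N
Ranking (highest first): 2, 1, 3, 4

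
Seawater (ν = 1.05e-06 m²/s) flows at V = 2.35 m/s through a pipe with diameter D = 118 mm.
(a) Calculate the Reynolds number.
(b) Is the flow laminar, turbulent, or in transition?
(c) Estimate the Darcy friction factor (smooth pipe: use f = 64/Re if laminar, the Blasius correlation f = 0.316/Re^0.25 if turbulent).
(a) Re = V·D/ν = 2.35·0.118/1.05e-06 = 264100
(b) Flow regime: turbulent (Re > 4000)
(c) Friction factor: f = 0.316/Re^0.25 = 0.316/264100^0.25 = 0.01394 (Blasius is strictly valid for Re ≲ 1e5; used here as the smooth-pipe estimate the problem specifies)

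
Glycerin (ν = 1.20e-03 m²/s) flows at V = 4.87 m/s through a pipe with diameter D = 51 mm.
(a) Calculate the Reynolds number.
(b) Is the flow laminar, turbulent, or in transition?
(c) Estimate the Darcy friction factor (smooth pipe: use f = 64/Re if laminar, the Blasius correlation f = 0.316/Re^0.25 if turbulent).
(a) Re = V·D/ν = 4.87·0.051/1.20e-03 = 206.97
(b) Flow regime: laminar (Re < 2300)
(c) Friction factor: f = 64/Re = 64/206.97 = 0.3092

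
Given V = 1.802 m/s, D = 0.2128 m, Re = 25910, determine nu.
Formula: Re = \frac{V D}{\nu}
Substituting knowns: 25910 = 1.802·0.2128/nu
Solving for nu: nu = 1.802·0.2128/25910 = 1.480e-05 m²/s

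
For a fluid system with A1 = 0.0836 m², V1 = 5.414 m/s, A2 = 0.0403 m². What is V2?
Formula: V_2 = \frac{A_1 V_1}{A_2}
V2 = 0.0836·5.414/0.0403 = 11.23 m/s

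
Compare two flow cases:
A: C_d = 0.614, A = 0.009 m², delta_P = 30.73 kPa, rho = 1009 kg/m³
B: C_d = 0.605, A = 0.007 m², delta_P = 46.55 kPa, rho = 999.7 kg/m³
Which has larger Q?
Q(A) = 43.13 L/s, Q(B) = 40.87 L/s. Answer: A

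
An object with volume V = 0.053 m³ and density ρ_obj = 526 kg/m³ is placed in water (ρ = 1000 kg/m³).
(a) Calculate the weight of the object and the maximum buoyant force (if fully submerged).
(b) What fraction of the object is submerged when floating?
(a) W=rho_obj*g*V=526*9.81*0.053=273.5 N; F_B(max)=rho*g*V=1000*9.81*0.053=519.9 N
(b) Floating fraction=rho_obj/rho=526/1000=0.526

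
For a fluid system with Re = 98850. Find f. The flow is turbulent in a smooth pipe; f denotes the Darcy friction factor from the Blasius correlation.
Formula: f = \frac{0.316}{Re^{0.25}}
f = 0.316/98850^0.25 = 0.01782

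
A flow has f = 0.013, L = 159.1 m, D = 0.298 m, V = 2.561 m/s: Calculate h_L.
Formula: h_L = f \frac{L}{D} \frac{V^2}{2g}
h_L = 0.013·(159.1/0.298)·2.561²/(2·9.81) = 2.32 m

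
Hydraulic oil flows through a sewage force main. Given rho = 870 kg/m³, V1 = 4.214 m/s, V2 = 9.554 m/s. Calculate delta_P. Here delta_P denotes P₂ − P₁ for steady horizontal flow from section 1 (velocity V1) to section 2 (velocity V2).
Formula: \Delta P = \frac{1}{2} \rho (V_1^2 - V_2^2)
delta_P = 0.5·870·(4.214² − 9.554²)/1000 = -31.98 kPa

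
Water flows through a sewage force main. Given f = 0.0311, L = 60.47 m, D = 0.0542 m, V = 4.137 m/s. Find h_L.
Formula: h_L = f \frac{L}{D} \frac{V^2}{2g}
h_L = 0.0311·(60.47/0.0542)·4.137²/(2·9.81) = 30.27 m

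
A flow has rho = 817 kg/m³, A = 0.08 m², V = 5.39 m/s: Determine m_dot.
Formula: \dot{m} = \rho A V
m_dot = 817·0.08·5.39 = 352.3 kg/s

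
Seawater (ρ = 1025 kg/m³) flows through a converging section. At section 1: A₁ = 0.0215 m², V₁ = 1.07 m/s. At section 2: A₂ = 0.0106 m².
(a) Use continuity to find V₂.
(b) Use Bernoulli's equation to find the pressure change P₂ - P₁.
(a) Continuity: A₁V₁=A₂V₂ -> V₂=A₁V₁/A₂=0.0215*1.07/0.0106=2.17 m/s
(b) Bernoulli: P₂-P₁=0.5*rho*(V₁^2-V₂^2)/1000=0.5*1025*(1.07^2-2.17^2)/1000=-1.827 kPa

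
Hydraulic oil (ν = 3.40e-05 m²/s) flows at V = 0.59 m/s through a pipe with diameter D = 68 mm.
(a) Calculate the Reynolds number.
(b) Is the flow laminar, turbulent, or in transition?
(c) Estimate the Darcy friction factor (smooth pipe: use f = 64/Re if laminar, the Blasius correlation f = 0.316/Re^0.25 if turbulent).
(a) Re = V·D/ν = 0.59·0.068/3.40e-05 = 1180
(b) Flow regime: laminar (Re < 2300)
(c) Friction factor: f = 64/Re = 64/1180 = 0.05424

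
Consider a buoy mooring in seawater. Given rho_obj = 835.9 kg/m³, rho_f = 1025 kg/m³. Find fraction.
Formula: f_{sub} = \frac{\rho_{obj}}{\rho_f}
fraction = 835.9/1025 = 0.8155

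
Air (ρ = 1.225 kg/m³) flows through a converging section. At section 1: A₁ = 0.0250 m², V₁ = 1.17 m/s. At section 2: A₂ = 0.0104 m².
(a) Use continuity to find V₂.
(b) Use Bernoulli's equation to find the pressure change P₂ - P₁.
(a) Continuity: A₁V₁=A₂V₂ -> V₂=A₁V₁/A₂=0.0250*1.17/0.0104=2.81 m/s
(b) Bernoulli: P₂-P₁=0.5*rho*(V₁^2-V₂^2)/1000=0.5*1.225*(1.17^2-2.81^2)/1000=-0.003998 kPa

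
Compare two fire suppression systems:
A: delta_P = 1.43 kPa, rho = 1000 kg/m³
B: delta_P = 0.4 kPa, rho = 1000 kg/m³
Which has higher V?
V(A) = 1.691 m/s, V(B) = 0.8944 m/s. Answer: A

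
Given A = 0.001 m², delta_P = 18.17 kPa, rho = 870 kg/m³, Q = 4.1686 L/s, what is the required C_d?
Formula: Q = C_d A \sqrt{\frac{2 \Delta P}{\rho}}
Substituting knowns: 4.1686 = C_d·0.001·√(2·(18.17·1000)/870)·1000
Solving for C_d: C_d = (4.1686/1000)/(0.001·√(2·(18.17·1000)/870)) = 0.645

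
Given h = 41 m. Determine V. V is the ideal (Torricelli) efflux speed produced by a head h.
Formula: V = \sqrt{2 g h}
V = √(2·9.81·41) = 28.36 m/s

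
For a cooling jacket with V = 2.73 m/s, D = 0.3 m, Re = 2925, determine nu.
Formula: Re = \frac{V D}{\nu}
Substituting knowns: 2925 = 2.73·0.3/nu
Solving for nu: nu = 2.73·0.3/2925 = 0.00028 m²/s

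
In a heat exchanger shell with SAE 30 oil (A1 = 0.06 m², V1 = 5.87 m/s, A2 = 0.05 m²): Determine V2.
Formula: V_2 = \frac{A_1 V_1}{A_2}
V2 = 0.06·5.87/0.05 = 7.044 m/s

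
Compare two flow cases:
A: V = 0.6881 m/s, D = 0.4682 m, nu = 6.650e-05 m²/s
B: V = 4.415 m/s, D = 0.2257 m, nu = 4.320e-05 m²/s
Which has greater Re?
Re(A) = 4845, Re(B) = 23066. Answer: B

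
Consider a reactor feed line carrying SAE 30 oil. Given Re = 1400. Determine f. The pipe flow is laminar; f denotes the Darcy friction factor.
Formula: f = \frac{64}{Re}
f = 64/1400 = 0.04571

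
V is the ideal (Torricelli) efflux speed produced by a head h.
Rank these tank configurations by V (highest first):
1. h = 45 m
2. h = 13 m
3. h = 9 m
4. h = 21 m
Case 1: V = 29.71 m/s
Case 2: V = 15.97 m/s
Case 3: V = 13.29 m/s
Case 4: V = 20.3 m/s
Ranking (highest first): 1, 4, 2, 3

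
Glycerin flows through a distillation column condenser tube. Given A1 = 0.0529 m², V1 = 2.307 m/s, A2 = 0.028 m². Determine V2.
Formula: V_2 = \frac{A_1 V_1}{A_2}
V2 = 0.0529·2.307/0.028 = 4.359 m/s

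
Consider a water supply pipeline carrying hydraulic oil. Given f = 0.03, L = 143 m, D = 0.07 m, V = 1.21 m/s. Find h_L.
Formula: h_L = f \frac{L}{D} \frac{V^2}{2g}
h_L = 0.03·(143/0.07)·1.21²/(2·9.81) = 4.573 m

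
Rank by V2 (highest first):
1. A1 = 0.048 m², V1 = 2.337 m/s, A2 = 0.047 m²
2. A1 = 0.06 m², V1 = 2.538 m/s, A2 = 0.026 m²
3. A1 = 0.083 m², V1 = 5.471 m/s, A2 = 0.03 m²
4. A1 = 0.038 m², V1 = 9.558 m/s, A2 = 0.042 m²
Case 1: V2 = 2.387 m/s
Case 2: V2 = 5.857 m/s
Case 3: V2 = 15.14 m/s
Case 4: V2 = 8.648 m/s
Ranking (highest first): 3, 4, 2, 1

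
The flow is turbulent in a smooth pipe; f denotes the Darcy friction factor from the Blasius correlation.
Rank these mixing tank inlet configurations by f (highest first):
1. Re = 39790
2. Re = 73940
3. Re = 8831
Case 1: f = 0.02237
Case 2: f = 0.01916
Case 3: f = 0.0326
Ranking (highest first): 3, 1, 2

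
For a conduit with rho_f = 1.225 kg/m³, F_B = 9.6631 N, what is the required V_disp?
Formula: F_B = \rho_f g V_{disp}
Substituting knowns: 9.6631 = 1.225·9.81·V_disp
Solving for V_disp: V_disp = 9.6631/(1.225·9.81) = 0.8041 m³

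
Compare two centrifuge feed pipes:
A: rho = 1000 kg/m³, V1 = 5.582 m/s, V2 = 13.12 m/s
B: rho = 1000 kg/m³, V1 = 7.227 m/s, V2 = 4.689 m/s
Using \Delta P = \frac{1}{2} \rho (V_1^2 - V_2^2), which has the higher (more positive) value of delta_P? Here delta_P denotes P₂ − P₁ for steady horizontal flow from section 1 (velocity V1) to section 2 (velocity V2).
delta_P(A) = -70.49 kPa, delta_P(B) = 15.12 kPa. Answer: B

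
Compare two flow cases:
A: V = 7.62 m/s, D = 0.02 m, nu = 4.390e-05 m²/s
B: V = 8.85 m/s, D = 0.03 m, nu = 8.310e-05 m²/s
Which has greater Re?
Re(A) = 3472, Re(B) = 3195. Answer: A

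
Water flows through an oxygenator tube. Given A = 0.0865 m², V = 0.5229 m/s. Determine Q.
Formula: Q = A V
Q = 0.0865·0.5229·1000 = 45.23 L/s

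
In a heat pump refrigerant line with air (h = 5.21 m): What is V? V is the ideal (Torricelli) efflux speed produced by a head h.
Formula: V = \sqrt{2 g h}
V = √(2·9.81·5.21) = 10.11 m/s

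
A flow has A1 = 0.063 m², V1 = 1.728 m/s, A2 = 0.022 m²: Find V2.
Formula: V_2 = \frac{A_1 V_1}{A_2}
V2 = 0.063·1.728/0.022 = 4.948 m/s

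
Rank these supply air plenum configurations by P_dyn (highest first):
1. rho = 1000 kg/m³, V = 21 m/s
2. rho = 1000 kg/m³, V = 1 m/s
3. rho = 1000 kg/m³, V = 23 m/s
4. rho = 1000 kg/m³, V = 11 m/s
Case 1: P_dyn = 220.5 kPa
Case 2: P_dyn = 0.5 kPa
Case 3: P_dyn = 264.5 kPa
Case 4: P_dyn = 60.5 kPa
Ranking (highest first): 3, 1, 4, 2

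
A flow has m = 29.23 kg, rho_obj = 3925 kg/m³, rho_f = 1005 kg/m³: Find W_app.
Formula: W_{app} = mg\left(1 - \frac{\rho_f}{\rho_{obj}}\right)
W_app = 29.23·9.81·(1 − 1005/3925) = 213.3 N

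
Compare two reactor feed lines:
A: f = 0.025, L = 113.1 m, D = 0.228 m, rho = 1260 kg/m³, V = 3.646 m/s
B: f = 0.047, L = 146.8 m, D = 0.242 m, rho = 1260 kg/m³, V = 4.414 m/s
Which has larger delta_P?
delta_P(A) = 103.9 kPa, delta_P(B) = 350 kPa. Answer: B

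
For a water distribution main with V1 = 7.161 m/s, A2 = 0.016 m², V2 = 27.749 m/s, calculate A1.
Formula: V_2 = \frac{A_1 V_1}{A_2}
Substituting knowns: 27.749 = A1·7.161/0.016
Solving for A1: A1 = 27.749·0.016/7.161 = 0.062 m²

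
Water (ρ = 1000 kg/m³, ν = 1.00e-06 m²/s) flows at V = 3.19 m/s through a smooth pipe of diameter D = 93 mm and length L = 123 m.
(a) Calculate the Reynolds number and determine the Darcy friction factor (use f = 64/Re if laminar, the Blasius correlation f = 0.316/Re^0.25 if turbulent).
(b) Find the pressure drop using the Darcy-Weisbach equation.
(a) Re = V·D/ν = 3.19·0.093/1.00e-06 = 296670 → turbulent (Re > 4000); f = 0.316/Re^0.25 = 0.316/296670^0.25 = 0.01354 (Blasius is strictly valid for Re ≲ 1e5; used here as the smooth-pipe estimate the problem specifies)
(b) Darcy-Weisbach: ΔP = f·(L/D)·½ρV²/1000 = 0.01354·(123/0.093)·½·1000·3.19²/1000 = 91.12 kPa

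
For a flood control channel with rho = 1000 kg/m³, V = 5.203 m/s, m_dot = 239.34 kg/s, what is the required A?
Formula: \dot{m} = \rho A V
Substituting knowns: 239.34 = 1000·A·5.203
Solving for A: A = 239.34/(1000·5.203) = 0.046 m²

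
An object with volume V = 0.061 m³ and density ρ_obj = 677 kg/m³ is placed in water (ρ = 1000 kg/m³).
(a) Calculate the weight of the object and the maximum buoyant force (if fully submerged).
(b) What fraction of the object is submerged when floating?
(a) W=rho_obj*g*V=677*9.81*0.061=405.1 N; F_B(max)=rho*g*V=1000*9.81*0.061=598.4 N
(b) Floating fraction=rho_obj/rho=677/1000=0.677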